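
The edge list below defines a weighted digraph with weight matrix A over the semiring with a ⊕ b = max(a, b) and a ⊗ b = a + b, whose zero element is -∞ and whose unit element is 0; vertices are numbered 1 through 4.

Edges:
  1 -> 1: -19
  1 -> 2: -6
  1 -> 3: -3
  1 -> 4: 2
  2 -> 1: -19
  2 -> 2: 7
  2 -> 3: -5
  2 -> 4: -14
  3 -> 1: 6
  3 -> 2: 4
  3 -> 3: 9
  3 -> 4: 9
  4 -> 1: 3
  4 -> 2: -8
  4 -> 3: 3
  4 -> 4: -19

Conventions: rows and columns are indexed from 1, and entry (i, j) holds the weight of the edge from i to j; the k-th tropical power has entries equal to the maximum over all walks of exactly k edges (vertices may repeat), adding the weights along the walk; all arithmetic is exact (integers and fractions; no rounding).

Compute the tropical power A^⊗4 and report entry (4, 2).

A^⊗2:
  [5, 1, 6, 6]
  [1, 14, 4, 4]
  [15, 13, 18, 18]
  [9, 7, 12, 12]
A^⊗3:
  [12, 10, 15, 15]
  [10, 21, 13, 13]
  [24, 22, 27, 27]
  [18, 16, 21, 21]
A^⊗4:
  [21, 19, 24, 24]
  [19, 28, 22, 22]
  [33, 31, 36, 36]
  [27, 25, 30, 30]
Key observation: the optimum is the walk 4->3->3->3->2, with weight 3 + 9 + 9 + 4 = 25.
Optimal value attained by: walk 4->3->3->3->2.
Answer: (A^⊗4)[4][2] = 25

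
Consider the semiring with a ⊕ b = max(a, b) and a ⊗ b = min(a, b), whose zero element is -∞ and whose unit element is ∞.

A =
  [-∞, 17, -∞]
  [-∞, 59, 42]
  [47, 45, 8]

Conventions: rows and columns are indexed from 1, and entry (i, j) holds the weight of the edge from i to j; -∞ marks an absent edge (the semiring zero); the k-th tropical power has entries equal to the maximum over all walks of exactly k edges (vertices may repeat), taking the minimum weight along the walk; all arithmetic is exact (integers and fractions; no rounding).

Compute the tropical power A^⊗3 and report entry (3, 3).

A^⊗2:
  [-∞, 17, 17]
  [42, 59, 42]
  [8, 45, 42]
A^⊗3:
  [17, 17, 17]
  [42, 59, 42]
  [42, 45, 42]
Key observation: the optimum is the walk 3->2->2->3, with weight 45 min 59 min 42 = 42.
Optimal value attained by: walk 3->2->2->3.
Answer: (A^⊗3)[3][3] = 42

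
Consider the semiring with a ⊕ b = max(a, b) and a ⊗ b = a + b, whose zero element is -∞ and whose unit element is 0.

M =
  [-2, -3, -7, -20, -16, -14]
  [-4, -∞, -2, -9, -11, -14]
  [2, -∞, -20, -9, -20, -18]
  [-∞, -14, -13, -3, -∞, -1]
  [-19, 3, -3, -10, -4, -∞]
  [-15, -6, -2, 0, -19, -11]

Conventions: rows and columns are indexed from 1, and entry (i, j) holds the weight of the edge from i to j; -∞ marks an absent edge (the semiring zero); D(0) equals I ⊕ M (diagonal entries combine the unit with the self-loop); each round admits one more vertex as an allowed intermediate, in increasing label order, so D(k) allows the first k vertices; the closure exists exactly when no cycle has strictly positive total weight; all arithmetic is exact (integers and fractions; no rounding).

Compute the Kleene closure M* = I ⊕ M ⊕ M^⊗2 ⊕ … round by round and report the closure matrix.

D(0):
  [0, -3, -7, -20, -16, -14]
  [-4, 0, -2, -9, -11, -14]
  [2, -∞, 0, -9, -20, -18]
  [-∞, -14, -13, 0, -∞, -1]
  [-19, 3, -3, -10, 0, -∞]
  [-15, -6, -2, 0, -19, 0]
D(1):
  [0, -3, -7, -20, -16, -14]
  [-4, 0, -2, -9, -11, -14]
  [2, -1, 0, -9, -14, -12]
  [-∞, -14, -13, 0, -∞, -1]
  [-19, 3, -3, -10, 0, -33]
  [-15, -6, -2, 0, -19, 0]
D(2):
  [0, -3, -5, -12, -14, -14]
  [-4, 0, -2, -9, -11, -14]
  [2, -1, 0, -9, -12, -12]
  [-18, -14, -13, 0, -25, -1]
  [-1, 3, 1, -6, 0, -11]
  [-10, -6, -2, 0, -17, 0]
D(3):
  [0, -3, -5, -12, -14, -14]
  [0, 0, -2, -9, -11, -14]
  [2, -1, 0, -9, -12, -12]
  [-11, -14, -13, 0, -25, -1]
  [3, 3, 1, -6, 0, -11]
  [0, -3, -2, 0, -14, 0]
D(4):
  [0, -3, -5, -12, -14, -13]
  [0, 0, -2, -9, -11, -10]
  [2, -1, 0, -9, -12, -10]
  [-11, -14, -13, 0, -25, -1]
  [3, 3, 1, -6, 0, -7]
  [0, -3, -2, 0, -14, 0]
D(5):
  [0, -3, -5, -12, -14, -13]
  [0, 0, -2, -9, -11, -10]
  [2, -1, 0, -9, -12, -10]
  [-11, -14, -13, 0, -25, -1]
  [3, 3, 1, -6, 0, -7]
  [0, -3, -2, 0, -14, 0]
D(6):
  [0, -3, -5, -12, -14, -13]
  [0, 0, -2, -9, -11, -10]
  [2, -1, 0, -9, -12, -10]
  [-1, -4, -3, 0, -15, -1]
  [3, 3, 1, -6, 0, -7]
  [0, -3, -2, 0, -14, 0]
Answer: M* = [[0, -3, -5, -12, -14, -13], [0, 0, -2, -9, -11, -10], [2, -1, 0, -9, -12, -10], [-1, -4, -3, 0, -15, -1], [3, 3, 1, -6, 0, -7], [0, -3, -2, 0, -14, 0]]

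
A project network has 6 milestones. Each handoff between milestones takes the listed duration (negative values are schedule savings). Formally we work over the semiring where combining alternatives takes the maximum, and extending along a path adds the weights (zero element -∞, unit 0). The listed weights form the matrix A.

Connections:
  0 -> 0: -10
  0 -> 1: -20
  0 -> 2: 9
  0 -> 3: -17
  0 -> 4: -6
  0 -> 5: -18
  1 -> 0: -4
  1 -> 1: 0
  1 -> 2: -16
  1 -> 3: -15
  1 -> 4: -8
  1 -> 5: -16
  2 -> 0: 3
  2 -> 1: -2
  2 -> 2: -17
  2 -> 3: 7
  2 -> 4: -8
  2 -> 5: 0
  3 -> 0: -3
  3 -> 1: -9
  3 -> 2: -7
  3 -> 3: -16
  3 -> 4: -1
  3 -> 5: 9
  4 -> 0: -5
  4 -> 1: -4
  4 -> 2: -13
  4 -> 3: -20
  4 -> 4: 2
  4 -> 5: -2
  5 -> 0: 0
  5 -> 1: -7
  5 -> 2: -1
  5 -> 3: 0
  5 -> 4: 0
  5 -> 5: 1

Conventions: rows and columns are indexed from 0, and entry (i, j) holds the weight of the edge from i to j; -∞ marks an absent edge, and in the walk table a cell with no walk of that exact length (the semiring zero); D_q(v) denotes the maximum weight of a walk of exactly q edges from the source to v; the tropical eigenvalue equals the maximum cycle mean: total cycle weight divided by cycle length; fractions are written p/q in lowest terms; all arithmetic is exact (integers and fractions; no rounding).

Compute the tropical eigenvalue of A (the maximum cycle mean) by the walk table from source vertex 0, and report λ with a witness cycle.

q=0: [0, -∞, -∞, -∞, -∞, -∞]
q=1: [-10, -20, 9, -17, -6, -18]
q=2: [12, 7, -1, 16, 1, 9]
q=3: [13, 7, 21, 9, 15, 25]
q=4: [25, 19, 24, 28, 25, 26]
q=5: [27, 22, 34, 31, 27, 37]
q=6: [37, 32, 36, 41, 37, 40]
Optimal cycle mean attained by: cycle 0->2->3->5->0, total 9 + 7 + 9 + 0, length 4.
Answer: λ = 25/4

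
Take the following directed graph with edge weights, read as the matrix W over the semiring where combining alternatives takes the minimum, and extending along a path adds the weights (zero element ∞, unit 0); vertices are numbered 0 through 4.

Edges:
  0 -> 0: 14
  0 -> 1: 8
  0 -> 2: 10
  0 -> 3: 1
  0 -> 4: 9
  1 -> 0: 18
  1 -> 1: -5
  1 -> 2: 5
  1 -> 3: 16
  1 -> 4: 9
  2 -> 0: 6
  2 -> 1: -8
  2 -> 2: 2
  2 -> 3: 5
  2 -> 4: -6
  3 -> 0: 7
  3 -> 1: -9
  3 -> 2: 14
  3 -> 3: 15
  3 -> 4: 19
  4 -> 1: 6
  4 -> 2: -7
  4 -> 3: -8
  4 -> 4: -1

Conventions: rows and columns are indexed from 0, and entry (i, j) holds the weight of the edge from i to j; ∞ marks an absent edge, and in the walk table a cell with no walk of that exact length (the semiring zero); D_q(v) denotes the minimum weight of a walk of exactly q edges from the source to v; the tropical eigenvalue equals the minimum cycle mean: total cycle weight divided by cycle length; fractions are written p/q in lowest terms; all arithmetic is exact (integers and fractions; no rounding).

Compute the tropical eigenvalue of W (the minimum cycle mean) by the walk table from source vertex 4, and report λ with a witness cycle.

q=0: [∞, ∞, ∞, ∞, 0]
q=1: [∞, 6, -7, -8, -1]
q=2: [-1, -17, -8, -9, -13]
q=3: [-2, -22, -20, -21, -14]
q=4: [-14, -30, -21, -22, -26]
q=5: [-15, -35, -33, -34, -27]
Optimal cycle mean attained by: cycle 2->4->2, total (-6) + (-7), length 2.
Answer: λ = -13/2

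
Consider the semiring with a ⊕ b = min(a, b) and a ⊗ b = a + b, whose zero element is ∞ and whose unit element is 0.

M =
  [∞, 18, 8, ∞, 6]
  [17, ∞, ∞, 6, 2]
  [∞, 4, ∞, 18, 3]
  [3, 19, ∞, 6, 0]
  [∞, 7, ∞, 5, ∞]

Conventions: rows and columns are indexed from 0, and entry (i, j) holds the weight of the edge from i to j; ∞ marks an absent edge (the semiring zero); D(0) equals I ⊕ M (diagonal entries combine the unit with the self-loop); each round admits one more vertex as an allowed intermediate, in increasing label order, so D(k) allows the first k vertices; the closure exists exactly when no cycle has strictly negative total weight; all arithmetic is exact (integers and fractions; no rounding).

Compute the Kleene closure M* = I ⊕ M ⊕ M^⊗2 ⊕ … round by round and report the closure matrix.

D(0):
  [0, 18, 8, ∞, 6]
  [17, 0, ∞, 6, 2]
  [∞, 4, 0, 18, 3]
  [3, 19, ∞, 0, 0]
  [∞, 7, ∞, 5, 0]
D(1):
  [0, 18, 8, ∞, 6]
  [17, 0, 25, 6, 2]
  [∞, 4, 0, 18, 3]
  [3, 19, 11, 0, 0]
  [∞, 7, ∞, 5, 0]
D(2):
  [0, 18, 8, 24, 6]
  [17, 0, 25, 6, 2]
  [21, 4, 0, 10, 3]
  [3, 19, 11, 0, 0]
  [24, 7, 32, 5, 0]
D(3):
  [0, 12, 8, 18, 6]
  [17, 0, 25, 6, 2]
  [21, 4, 0, 10, 3]
  [3, 15, 11, 0, 0]
  [24, 7, 32, 5, 0]
D(4):
  [0, 12, 8, 18, 6]
  [9, 0, 17, 6, 2]
  [13, 4, 0, 10, 3]
  [3, 15, 11, 0, 0]
  [8, 7, 16, 5, 0]
D(5):
  [0, 12, 8, 11, 6]
  [9, 0, 17, 6, 2]
  [11, 4, 0, 8, 3]
  [3, 7, 11, 0, 0]
  [8, 7, 16, 5, 0]
Answer: M* = [[0, 12, 8, 11, 6], [9, 0, 17, 6, 2], [11, 4, 0, 8, 3], [3, 7, 11, 0, 0], [8, 7, 16, 5, 0]]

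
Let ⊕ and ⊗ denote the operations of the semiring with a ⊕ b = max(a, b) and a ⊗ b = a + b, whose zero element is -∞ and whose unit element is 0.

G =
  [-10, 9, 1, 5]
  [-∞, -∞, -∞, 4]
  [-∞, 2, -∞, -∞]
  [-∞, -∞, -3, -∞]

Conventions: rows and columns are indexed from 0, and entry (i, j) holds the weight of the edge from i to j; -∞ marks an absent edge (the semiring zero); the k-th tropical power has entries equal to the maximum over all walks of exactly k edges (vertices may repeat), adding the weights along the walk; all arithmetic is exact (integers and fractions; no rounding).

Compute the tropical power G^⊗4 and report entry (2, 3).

G^⊗2:
  [-20, 3, 2, 13]
  [-∞, -∞, 1, -∞]
  [-∞, -∞, -∞, 6]
  [-∞, -1, -∞, -∞]
G^⊗3:
  [-30, 4, 10, 7]
  [-∞, 3, -∞, -∞]
  [-∞, -∞, 3, -∞]
  [-∞, -∞, -∞, 3]
G^⊗4:
  [-40, 12, 4, 8]
  [-∞, -∞, -∞, 7]
  [-∞, 5, -∞, -∞]
  [-∞, -∞, 0, -∞]
Key observation: no walk of exactly 4 edges connects these vertices, so the entry is the semiring zero.
Answer: (G^⊗4)[2][3] = -∞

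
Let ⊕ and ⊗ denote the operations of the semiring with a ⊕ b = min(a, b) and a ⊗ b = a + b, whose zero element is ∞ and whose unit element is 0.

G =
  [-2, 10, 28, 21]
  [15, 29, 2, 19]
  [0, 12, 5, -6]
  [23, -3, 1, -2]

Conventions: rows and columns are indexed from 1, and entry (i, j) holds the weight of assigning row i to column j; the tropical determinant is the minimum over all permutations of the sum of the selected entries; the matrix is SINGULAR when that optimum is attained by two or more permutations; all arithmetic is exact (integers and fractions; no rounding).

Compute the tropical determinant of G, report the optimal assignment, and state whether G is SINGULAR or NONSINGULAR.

σ = (1, 2, 3, 4): (-2) + 29 + 5 + (-2) = 30
σ = (1, 2, 4, 3): (-2) + 29 + (-6) + 1 = 22
σ = (1, 3, 2, 4): (-2) + 2 + 12 + (-2) = 10
σ = (1, 3, 4, 2): (-2) + 2 + (-6) + (-3) = -9
σ = (1, 4, 2, 3): (-2) + 19 + 12 + 1 = 30
σ = (1, 4, 3, 2): (-2) + 19 + 5 + (-3) = 19
σ = (2, 1, 3, 4): 10 + 15 + 5 + (-2) = 28
σ = (2, 1, 4, 3): 10 + 15 + (-6) + 1 = 20
σ = (2, 3, 1, 4): 10 + 2 + 0 + (-2) = 10
σ = (2, 3, 4, 1): 10 + 2 + (-6) + 23 = 29
σ = (2, 4, 1, 3): 10 + 19 + 0 + 1 = 30
σ = (2, 4, 3, 1): 10 + 19 + 5 + 23 = 57
σ = (3, 1, 2, 4): 28 + 15 + 12 + (-2) = 53
σ = (3, 1, 4, 2): 28 + 15 + (-6) + (-3) = 34
σ = (3, 2, 1, 4): 28 + 29 + 0 + (-2) = 55
σ = (3, 2, 4, 1): 28 + 29 + (-6) + 23 = 74
σ = (3, 4, 1, 2): 28 + 19 + 0 + (-3) = 44
σ = (3, 4, 2, 1): 28 + 19 + 12 + 23 = 82
σ = (4, 1, 2, 3): 21 + 15 + 12 + 1 = 49
σ = (4, 1, 3, 2): 21 + 15 + 5 + (-3) = 38
σ = (4, 2, 1, 3): 21 + 29 + 0 + 1 = 51
σ = (4, 2, 3, 1): 21 + 29 + 5 + 23 = 78
σ = (4, 3, 1, 2): 21 + 2 + 0 + (-3) = 20
σ = (4, 3, 2, 1): 21 + 2 + 12 + 23 = 58
Optimal value attained by: σ = (1, 3, 4, 2).
Answer: det⊕(G) = -9; verdict: NONSINGULAR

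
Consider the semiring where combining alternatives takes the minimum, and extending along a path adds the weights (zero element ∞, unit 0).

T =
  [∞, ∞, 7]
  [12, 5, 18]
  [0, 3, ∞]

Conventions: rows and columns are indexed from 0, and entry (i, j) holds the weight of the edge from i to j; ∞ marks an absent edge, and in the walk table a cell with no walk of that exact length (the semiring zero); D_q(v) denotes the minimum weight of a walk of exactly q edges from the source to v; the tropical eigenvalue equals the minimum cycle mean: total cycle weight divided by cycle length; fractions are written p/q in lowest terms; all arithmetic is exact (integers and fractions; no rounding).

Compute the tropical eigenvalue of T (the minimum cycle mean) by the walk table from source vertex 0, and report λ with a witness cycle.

q=0: [0, ∞, ∞]
q=1: [∞, ∞, 7]
q=2: [7, 10, ∞]
q=3: [22, 15, 14]
Optimal cycle mean attained by: cycle 0->2->0, total 7 + 0, length 2.
Answer: λ = 7/2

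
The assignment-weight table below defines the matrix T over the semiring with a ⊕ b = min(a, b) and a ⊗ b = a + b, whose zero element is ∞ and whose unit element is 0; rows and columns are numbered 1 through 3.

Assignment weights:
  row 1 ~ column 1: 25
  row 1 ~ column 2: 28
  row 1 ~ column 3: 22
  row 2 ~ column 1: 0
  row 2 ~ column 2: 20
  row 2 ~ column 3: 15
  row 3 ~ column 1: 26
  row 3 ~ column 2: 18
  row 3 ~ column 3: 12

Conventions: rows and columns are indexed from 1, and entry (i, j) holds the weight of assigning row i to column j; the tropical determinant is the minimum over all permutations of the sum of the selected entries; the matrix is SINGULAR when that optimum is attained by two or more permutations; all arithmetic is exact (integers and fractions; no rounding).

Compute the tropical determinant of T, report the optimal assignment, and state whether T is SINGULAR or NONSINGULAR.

σ = (1, 2, 3): 25 + 20 + 12 = 57
σ = (1, 3, 2): 25 + 15 + 18 = 58
σ = (2, 1, 3): 28 + 0 + 12 = 40
σ = (2, 3, 1): 28 + 15 + 26 = 69
σ = (3, 1, 2): 22 + 0 + 18 = 40
σ = (3, 2, 1): 22 + 20 + 26 = 68
Optimal value attained by: σ = (2, 1, 3).
Answer: det⊕(T) = 40; verdict: SINGULAR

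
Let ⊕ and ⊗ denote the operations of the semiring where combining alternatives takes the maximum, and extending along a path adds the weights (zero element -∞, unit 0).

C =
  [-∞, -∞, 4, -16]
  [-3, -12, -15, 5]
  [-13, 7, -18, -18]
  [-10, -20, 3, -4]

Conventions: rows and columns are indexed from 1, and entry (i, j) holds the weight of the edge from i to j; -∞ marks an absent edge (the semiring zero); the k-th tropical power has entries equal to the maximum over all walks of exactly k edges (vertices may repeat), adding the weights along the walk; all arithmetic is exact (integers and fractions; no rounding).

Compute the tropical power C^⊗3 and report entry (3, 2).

C^⊗2:
  [-9, 11, -13, -14]
  [-5, -8, 8, 1]
  [4, -5, -8, 12]
  [-10, 10, -1, -8]
C^⊗3:
  [8, -1, -4, 16]
  [-5, 15, 4, -3]
  [2, -1, 15, 8]
  [7, 6, -5, 15]
Key observation: the optimum is the walk 3->2->3->2, with weight 7 + (-15) + 7 = -1.
Optimal value attained by: walk 3->2->3->2.
Answer: (C^⊗3)[3][2] = -1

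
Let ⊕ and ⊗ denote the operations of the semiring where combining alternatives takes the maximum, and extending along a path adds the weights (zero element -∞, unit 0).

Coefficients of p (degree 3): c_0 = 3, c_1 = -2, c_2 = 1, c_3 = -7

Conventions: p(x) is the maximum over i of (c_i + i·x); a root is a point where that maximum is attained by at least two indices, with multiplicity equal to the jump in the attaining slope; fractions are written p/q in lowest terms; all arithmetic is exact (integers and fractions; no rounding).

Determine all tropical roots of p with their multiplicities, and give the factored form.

hull edge (i=0, c=3) to (i=2, c=1): slope -1, span 2
hull edge (i=2, c=1) to (i=3, c=-7): slope -8, span 1
Factored form: p(x) = -7 ⊗ (x ⊕ 1) ⊗ (x ⊕ 1) ⊗ (x ⊕ 8)
Answer: roots = 1 (mult 2), 8 (mult 1)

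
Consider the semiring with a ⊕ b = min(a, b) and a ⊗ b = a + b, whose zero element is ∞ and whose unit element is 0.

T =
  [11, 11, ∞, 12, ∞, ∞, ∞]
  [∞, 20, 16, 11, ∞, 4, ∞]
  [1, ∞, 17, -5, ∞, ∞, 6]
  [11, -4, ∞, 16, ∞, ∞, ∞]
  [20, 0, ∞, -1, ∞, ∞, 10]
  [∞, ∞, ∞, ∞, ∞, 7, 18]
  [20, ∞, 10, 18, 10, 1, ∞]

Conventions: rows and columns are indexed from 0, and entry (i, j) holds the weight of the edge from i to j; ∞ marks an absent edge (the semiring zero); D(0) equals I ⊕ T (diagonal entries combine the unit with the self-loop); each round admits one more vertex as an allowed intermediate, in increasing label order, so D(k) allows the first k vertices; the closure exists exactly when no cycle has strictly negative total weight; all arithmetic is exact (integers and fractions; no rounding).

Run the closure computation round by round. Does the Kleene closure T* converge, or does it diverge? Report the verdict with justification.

D(0):
  [0, 11, ∞, 12, ∞, ∞, ∞]
  [∞, 0, 16, 11, ∞, 4, ∞]
  [1, ∞, 0, -5, ∞, ∞, 6]
  [11, -4, ∞, 0, ∞, ∞, ∞]
  [20, 0, ∞, -1, 0, ∞, 10]
  [∞, ∞, ∞, ∞, ∞, 0, 18]
  [20, ∞, 10, 18, 10, 1, 0]
D(1):
  [0, 11, ∞, 12, ∞, ∞, ∞]
  [∞, 0, 16, 11, ∞, 4, ∞]
  [1, 12, 0, -5, ∞, ∞, 6]
  [11, -4, ∞, 0, ∞, ∞, ∞]
  [20, 0, ∞, -1, 0, ∞, 10]
  [∞, ∞, ∞, ∞, ∞, 0, 18]
  [20, 31, 10, 18, 10, 1, 0]
D(2):
  [0, 11, 27, 12, ∞, 15, ∞]
  [∞, 0, 16, 11, ∞, 4, ∞]
  [1, 12, 0, -5, ∞, 16, 6]
  [11, -4, 12, 0, ∞, 0, ∞]
  [20, 0, 16, -1, 0, 4, 10]
  [∞, ∞, ∞, ∞, ∞, 0, 18]
  [20, 31, 10, 18, 10, 1, 0]
D(3):
  [0, 11, 27, 12, ∞, 15, 33]
  [17, 0, 16, 11, ∞, 4, 22]
  [1, 12, 0, -5, ∞, 16, 6]
  [11, -4, 12, 0, ∞, 0, 18]
  [17, 0, 16, -1, 0, 4, 10]
  [∞, ∞, ∞, ∞, ∞, 0, 18]
  [11, 22, 10, 5, 10, 1, 0]
D(4):
  [0, 8, 24, 12, ∞, 12, 30]
  [17, 0, 16, 11, ∞, 4, 22]
  [1, -9, 0, -5, ∞, -5, 6]
  [11, -4, 12, 0, ∞, 0, 18]
  [10, -5, 11, -1, 0, -1, 10]
  [∞, ∞, ∞, ∞, ∞, 0, 18]
  [11, 1, 10, 5, 10, 1, 0]
D(5):
  [0, 8, 24, 12, ∞, 12, 30]
  [17, 0, 16, 11, ∞, 4, 22]
  [1, -9, 0, -5, ∞, -5, 6]
  [11, -4, 12, 0, ∞, 0, 18]
  [10, -5, 11, -1, 0, -1, 10]
  [∞, ∞, ∞, ∞, ∞, 0, 18]
  [11, 1, 10, 5, 10, 1, 0]
D(6):
  [0, 8, 24, 12, ∞, 12, 30]
  [17, 0, 16, 11, ∞, 4, 22]
  [1, -9, 0, -5, ∞, -5, 6]
  [11, -4, 12, 0, ∞, 0, 18]
  [10, -5, 11, -1, 0, -1, 10]
  [∞, ∞, ∞, ∞, ∞, 0, 18]
  [11, 1, 10, 5, 10, 1, 0]
D(7):
  [0, 8, 24, 12, 40, 12, 30]
  [17, 0, 16, 11, 32, 4, 22]
  [1, -9, 0, -5, 16, -5, 6]
  [11, -4, 12, 0, 28, 0, 18]
  [10, -5, 11, -1, 0, -1, 10]
  [29, 19, 28, 23, 28, 0, 18]
  [11, 1, 10, 5, 10, 1, 0]
Key observation: every diagonal entry stays at the unit through all rounds, so no improving cycle exists.
Answer: CONVERGES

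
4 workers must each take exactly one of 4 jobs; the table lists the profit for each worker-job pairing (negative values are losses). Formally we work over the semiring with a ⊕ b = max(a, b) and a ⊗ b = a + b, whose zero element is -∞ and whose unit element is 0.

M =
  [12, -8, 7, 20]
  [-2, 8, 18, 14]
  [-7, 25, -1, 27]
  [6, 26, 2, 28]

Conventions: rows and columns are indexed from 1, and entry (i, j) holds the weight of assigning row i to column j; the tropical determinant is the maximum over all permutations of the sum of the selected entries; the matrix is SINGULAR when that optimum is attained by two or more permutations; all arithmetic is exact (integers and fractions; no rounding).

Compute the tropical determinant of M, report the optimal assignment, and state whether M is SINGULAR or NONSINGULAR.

σ = (1, 2, 3, 4): 12 + 8 + (-1) + 28 = 47
σ = (1, 2, 4, 3): 12 + 8 + 27 + 2 = 49
σ = (1, 3, 2, 4): 12 + 18 + 25 + 28 = 83
σ = (1, 3, 4, 2): 12 + 18 + 27 + 26 = 83
σ = (1, 4, 2, 3): 12 + 14 + 25 + 2 = 53
σ = (1, 4, 3, 2): 12 + 14 + (-1) + 26 = 51
σ = (2, 1, 3, 4): (-8) + (-2) + (-1) + 28 = 17
σ = (2, 1, 4, 3): (-8) + (-2) + 27 + 2 = 19
σ = (2, 3, 1, 4): (-8) + 18 + (-7) + 28 = 31
σ = (2, 3, 4, 1): (-8) + 18 + 27 + 6 = 43
σ = (2, 4, 1, 3): (-8) + 14 + (-7) + 2 = 1
σ = (2, 4, 3, 1): (-8) + 14 + (-1) + 6 = 11
σ = (3, 1, 2, 4): 7 + (-2) + 25 + 28 = 58
σ = (3, 1, 4, 2): 7 + (-2) + 27 + 26 = 58
σ = (3, 2, 1, 4): 7 + 8 + (-7) + 28 = 36
σ = (3, 2, 4, 1): 7 + 8 + 27 + 6 = 48
σ = (3, 4, 1, 2): 7 + 14 + (-7) + 26 = 40
σ = (3, 4, 2, 1): 7 + 14 + 25 + 6 = 52
σ = (4, 1, 2, 3): 20 + (-2) + 25 + 2 = 45
σ = (4, 1, 3, 2): 20 + (-2) + (-1) + 26 = 43
σ = (4, 2, 1, 3): 20 + 8 + (-7) + 2 = 23
σ = (4, 2, 3, 1): 20 + 8 + (-1) + 6 = 33
σ = (4, 3, 1, 2): 20 + 18 + (-7) + 26 = 57
σ = (4, 3, 2, 1): 20 + 18 + 25 + 6 = 69
Optimal value attained by: σ = (1, 3, 2, 4).
Answer: det⊕(M) = 83; verdict: SINGULAR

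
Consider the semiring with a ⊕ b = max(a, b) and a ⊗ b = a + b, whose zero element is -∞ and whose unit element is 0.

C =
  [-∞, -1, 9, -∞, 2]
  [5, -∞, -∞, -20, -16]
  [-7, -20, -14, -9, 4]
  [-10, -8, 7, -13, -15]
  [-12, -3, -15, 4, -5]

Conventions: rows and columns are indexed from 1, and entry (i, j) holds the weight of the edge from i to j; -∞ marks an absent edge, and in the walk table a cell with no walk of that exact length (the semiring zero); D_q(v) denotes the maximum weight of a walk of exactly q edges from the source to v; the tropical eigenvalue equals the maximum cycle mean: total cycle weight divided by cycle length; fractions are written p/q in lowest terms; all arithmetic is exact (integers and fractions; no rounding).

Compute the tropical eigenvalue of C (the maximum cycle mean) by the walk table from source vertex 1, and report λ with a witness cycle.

q=0: [0, -∞, -∞, -∞, -∞]
q=1: [-∞, -1, 9, -∞, 2]
q=2: [4, -1, -5, 6, 13]
q=3: [4, 10, 13, 17, 8]
q=4: [15, 9, 24, 12, 17]
q=5: [17, 14, 24, 21, 28]
Optimal cycle mean attained by: cycle 3->5->4->3, total 4 + 4 + 7, length 3.
Answer: λ = 5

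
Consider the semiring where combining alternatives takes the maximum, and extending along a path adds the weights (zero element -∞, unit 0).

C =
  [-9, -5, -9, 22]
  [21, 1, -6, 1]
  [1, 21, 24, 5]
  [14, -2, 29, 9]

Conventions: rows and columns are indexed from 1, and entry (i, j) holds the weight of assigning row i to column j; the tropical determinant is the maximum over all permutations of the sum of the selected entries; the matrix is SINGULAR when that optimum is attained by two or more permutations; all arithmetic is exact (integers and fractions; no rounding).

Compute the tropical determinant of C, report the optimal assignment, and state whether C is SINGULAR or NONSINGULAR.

σ = (1, 2, 3, 4): (-9) + 1 + 24 + 9 = 25
σ = (1, 2, 4, 3): (-9) + 1 + 5 + 29 = 26
σ = (1, 3, 2, 4): (-9) + (-6) + 21 + 9 = 15
σ = (1, 3, 4, 2): (-9) + (-6) + 5 + (-2) = -12
σ = (1, 4, 2, 3): (-9) + 1 + 21 + 29 = 42
σ = (1, 4, 3, 2): (-9) + 1 + 24 + (-2) = 14
σ = (2, 1, 3, 4): (-5) + 21 + 24 + 9 = 49
σ = (2, 1, 4, 3): (-5) + 21 + 5 + 29 = 50
σ = (2, 3, 1, 4): (-5) + (-6) + 1 + 9 = -1
σ = (2, 3, 4, 1): (-5) + (-6) + 5 + 14 = 8
σ = (2, 4, 1, 3): (-5) + 1 + 1 + 29 = 26
σ = (2, 4, 3, 1): (-5) + 1 + 24 + 14 = 34
σ = (3, 1, 2, 4): (-9) + 21 + 21 + 9 = 42
σ = (3, 1, 4, 2): (-9) + 21 + 5 + (-2) = 15
σ = (3, 2, 1, 4): (-9) + 1 + 1 + 9 = 2
σ = (3, 2, 4, 1): (-9) + 1 + 5 + 14 = 11
σ = (3, 4, 1, 2): (-9) + 1 + 1 + (-2) = -9
σ = (3, 4, 2, 1): (-9) + 1 + 21 + 14 = 27
σ = (4, 1, 2, 3): 22 + 21 + 21 + 29 = 93
σ = (4, 1, 3, 2): 22 + 21 + 24 + (-2) = 65
σ = (4, 2, 1, 3): 22 + 1 + 1 + 29 = 53
σ = (4, 2, 3, 1): 22 + 1 + 24 + 14 = 61
σ = (4, 3, 1, 2): 22 + (-6) + 1 + (-2) = 15
σ = (4, 3, 2, 1): 22 + (-6) + 21 + 14 = 51
Optimal value attained by: σ = (4, 1, 2, 3).
Answer: det⊕(C) = 93; verdict: NONSINGULAR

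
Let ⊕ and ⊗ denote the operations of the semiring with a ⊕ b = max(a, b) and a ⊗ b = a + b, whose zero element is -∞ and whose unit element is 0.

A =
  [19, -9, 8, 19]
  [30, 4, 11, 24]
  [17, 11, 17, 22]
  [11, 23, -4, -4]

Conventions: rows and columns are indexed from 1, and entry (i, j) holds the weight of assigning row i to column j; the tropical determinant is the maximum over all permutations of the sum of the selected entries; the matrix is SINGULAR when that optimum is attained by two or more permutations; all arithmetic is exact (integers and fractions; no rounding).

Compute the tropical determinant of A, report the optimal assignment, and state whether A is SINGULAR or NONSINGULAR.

σ = (1, 2, 3, 4): 19 + 4 + 17 + (-4) = 36
σ = (1, 2, 4, 3): 19 + 4 + 22 + (-4) = 41
σ = (1, 3, 2, 4): 19 + 11 + 11 + (-4) = 37
σ = (1, 3, 4, 2): 19 + 11 + 22 + 23 = 75
σ = (1, 4, 2, 3): 19 + 24 + 11 + (-4) = 50
σ = (1, 4, 3, 2): 19 + 24 + 17 + 23 = 83
σ = (2, 1, 3, 4): (-9) + 30 + 17 + (-4) = 34
σ = (2, 1, 4, 3): (-9) + 30 + 22 + (-4) = 39
σ = (2, 3, 1, 4): (-9) + 11 + 17 + (-4) = 15
σ = (2, 3, 4, 1): (-9) + 11 + 22 + 11 = 35
σ = (2, 4, 1, 3): (-9) + 24 + 17 + (-4) = 28
σ = (2, 4, 3, 1): (-9) + 24 + 17 + 11 = 43
σ = (3, 1, 2, 4): 8 + 30 + 11 + (-4) = 45
σ = (3, 1, 4, 2): 8 + 30 + 22 + 23 = 83
σ = (3, 2, 1, 4): 8 + 4 + 17 + (-4) = 25
σ = (3, 2, 4, 1): 8 + 4 + 22 + 11 = 45
σ = (3, 4, 1, 2): 8 + 24 + 17 + 23 = 72
σ = (3, 4, 2, 1): 8 + 24 + 11 + 11 = 54
σ = (4, 1, 2, 3): 19 + 30 + 11 + (-4) = 56
σ = (4, 1, 3, 2): 19 + 30 + 17 + 23 = 89
σ = (4, 2, 1, 3): 19 + 4 + 17 + (-4) = 36
σ = (4, 2, 3, 1): 19 + 4 + 17 + 11 = 51
σ = (4, 3, 1, 2): 19 + 11 + 17 + 23 = 70
σ = (4, 3, 2, 1): 19 + 11 + 11 + 11 = 52
Optimal value attained by: σ = (4, 1, 3, 2).
Answer: det⊕(A) = 89; verdict: NONSINGULAR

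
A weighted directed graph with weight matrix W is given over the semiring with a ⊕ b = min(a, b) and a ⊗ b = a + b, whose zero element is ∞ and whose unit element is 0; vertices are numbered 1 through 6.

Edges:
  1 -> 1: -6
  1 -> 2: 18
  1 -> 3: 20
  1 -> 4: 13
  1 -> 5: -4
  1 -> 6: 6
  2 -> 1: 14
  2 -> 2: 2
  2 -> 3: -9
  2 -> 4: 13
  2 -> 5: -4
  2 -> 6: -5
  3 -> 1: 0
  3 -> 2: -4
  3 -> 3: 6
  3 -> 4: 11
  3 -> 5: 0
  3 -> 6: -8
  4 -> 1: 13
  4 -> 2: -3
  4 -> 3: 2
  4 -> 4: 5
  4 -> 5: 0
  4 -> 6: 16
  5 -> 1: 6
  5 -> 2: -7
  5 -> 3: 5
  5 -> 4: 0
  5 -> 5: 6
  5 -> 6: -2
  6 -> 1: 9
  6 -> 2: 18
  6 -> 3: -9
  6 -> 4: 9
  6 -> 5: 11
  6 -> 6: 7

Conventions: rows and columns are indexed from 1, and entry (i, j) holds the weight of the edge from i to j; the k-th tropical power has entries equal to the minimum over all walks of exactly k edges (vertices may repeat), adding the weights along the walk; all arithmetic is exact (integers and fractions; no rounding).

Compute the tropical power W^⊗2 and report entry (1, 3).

W^⊗2:
  [-12, -11, -3, -4, -10, -6]
  [-9, -13, -14, -4, -9, -17]
  [-6, -7, -17, 0, -8, -9]
  [2, -7, -12, 0, -7, -8]
  [0, -5, -16, 5, -11, -12]
  [-9, -13, -3, 2, -9, -17]
Key observation: the optimum is the walk 1->6->3, with weight 6 + (-9) = -3.
Optimal value attained by: walk 1->6->3.
Answer: (W^⊗2)[1][3] = -3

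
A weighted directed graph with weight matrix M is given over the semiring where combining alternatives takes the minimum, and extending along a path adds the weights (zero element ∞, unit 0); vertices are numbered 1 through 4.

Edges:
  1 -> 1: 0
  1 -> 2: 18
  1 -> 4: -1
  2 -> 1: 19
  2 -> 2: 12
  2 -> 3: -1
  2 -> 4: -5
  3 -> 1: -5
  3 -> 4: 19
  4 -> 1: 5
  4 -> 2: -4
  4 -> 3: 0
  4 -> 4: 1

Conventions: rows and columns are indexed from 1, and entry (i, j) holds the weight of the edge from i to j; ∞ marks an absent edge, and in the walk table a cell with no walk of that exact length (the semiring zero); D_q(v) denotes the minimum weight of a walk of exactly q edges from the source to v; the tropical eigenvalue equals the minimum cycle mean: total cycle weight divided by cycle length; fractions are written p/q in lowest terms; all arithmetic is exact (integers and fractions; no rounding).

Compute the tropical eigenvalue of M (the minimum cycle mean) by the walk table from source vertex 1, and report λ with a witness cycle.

q=0: [0, ∞, ∞, ∞]
q=1: [0, 18, ∞, -1]
q=2: [0, -5, -1, -1]
q=3: [-6, -5, -6, -10]
q=4: [-11, -14, -10, -10]
Optimal cycle mean attained by: cycle 2->4->2, total (-5) + (-4), length 2.
Answer: λ = -9/2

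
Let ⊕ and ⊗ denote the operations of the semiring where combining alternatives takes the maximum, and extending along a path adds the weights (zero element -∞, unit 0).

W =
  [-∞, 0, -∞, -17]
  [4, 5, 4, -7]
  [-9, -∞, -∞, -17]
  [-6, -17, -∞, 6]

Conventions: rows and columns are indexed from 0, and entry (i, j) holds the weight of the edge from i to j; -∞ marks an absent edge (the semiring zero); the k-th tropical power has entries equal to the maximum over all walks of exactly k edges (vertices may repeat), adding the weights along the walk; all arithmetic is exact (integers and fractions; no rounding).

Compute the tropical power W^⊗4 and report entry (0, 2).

W^⊗2:
  [4, 5, 4, -7]
  [9, 10, 9, -1]
  [-23, -9, -∞, -11]
  [0, -6, -13, 12]
W^⊗3:
  [9, 10, 9, -1]
  [14, 15, 14, 5]
  [-5, -4, -5, -5]
  [6, 0, -2, 18]
W^⊗4:
  [14, 15, 14, 5]
  [19, 20, 19, 11]
  [0, 1, 0, 1]
  [12, 6, 4, 24]
Key observation: the optimum is the walk 0->1->1->1->2, with weight 0 + 5 + 5 + 4 = 14.
Optimal value attained by: walk 0->1->1->1->2.
Answer: (W^⊗4)[0][2] = 14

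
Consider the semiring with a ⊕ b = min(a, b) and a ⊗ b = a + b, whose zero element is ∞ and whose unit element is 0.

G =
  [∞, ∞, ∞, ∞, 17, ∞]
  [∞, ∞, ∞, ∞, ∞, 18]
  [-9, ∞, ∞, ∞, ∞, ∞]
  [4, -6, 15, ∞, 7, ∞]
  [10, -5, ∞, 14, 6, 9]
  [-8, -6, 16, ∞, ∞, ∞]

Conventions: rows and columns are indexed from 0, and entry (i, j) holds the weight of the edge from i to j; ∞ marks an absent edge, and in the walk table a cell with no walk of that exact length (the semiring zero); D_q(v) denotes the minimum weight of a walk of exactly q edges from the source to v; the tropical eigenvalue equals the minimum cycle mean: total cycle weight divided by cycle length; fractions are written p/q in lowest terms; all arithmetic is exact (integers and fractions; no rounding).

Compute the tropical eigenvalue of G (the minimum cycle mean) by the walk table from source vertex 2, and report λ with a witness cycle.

q=0: [∞, ∞, 0, ∞, ∞, ∞]
q=1: [-9, ∞, ∞, ∞, ∞, ∞]
q=2: [∞, ∞, ∞, ∞, 8, ∞]
q=3: [18, 3, ∞, 22, 14, 17]
q=4: [9, 9, 33, 28, 20, 21]
q=5: [13, 15, 37, 34, 26, 27]
q=6: [19, 21, 43, 40, 30, 33]
Optimal cycle mean attained by: cycle 0->4->1->5->0, total 17 + (-5) + 18 + (-8), length 4.
Answer: λ = 11/2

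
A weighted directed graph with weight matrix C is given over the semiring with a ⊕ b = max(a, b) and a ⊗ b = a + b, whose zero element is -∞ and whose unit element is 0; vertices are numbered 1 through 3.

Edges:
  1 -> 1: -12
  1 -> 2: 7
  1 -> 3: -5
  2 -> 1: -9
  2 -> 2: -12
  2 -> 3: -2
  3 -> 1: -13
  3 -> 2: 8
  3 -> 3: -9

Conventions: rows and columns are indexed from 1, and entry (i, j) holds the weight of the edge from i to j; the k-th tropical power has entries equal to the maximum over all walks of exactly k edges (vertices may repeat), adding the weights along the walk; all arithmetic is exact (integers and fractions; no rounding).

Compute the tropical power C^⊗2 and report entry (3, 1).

C^⊗2:
  [-2, 3, 5]
  [-15, 6, -11]
  [-1, -1, 6]
Key observation: the optimum is the walk 3->2->1, with weight 8 + (-9) = -1.
Optimal value attained by: walk 3->2->1.
Answer: (C^⊗2)[3][1] = -1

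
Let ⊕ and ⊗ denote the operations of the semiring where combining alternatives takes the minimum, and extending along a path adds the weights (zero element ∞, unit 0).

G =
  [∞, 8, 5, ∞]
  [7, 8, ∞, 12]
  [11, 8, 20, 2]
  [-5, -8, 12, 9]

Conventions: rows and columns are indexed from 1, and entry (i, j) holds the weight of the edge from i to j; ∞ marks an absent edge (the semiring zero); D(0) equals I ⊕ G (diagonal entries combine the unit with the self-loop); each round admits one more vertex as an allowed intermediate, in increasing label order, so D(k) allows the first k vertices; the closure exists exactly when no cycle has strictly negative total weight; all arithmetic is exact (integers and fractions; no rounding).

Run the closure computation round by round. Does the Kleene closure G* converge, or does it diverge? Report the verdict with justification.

D(0):
  [0, 8, 5, ∞]
  [7, 0, ∞, 12]
  [11, 8, 0, 2]
  [-5, -8, 12, 0]
D(1):
  [0, 8, 5, ∞]
  [7, 0, 12, 12]
  [11, 8, 0, 2]
  [-5, -8, 0, 0]
D(2):
  [0, 8, 5, 20]
  [7, 0, 12, 12]
  [11, 8, 0, 2]
  [-5, -8, 0, 0]
D(3):
  [0, 8, 5, 7]
  [7, 0, 12, 12]
  [11, 8, 0, 2]
  [-5, -8, 0, 0]
D(4):
  [0, -1, 5, 7]
  [7, 0, 12, 12]
  [-3, -6, 0, 2]
  [-5, -8, 0, 0]
Key observation: every diagonal entry stays at the unit through all rounds, so no improving cycle exists.
Answer: CONVERGES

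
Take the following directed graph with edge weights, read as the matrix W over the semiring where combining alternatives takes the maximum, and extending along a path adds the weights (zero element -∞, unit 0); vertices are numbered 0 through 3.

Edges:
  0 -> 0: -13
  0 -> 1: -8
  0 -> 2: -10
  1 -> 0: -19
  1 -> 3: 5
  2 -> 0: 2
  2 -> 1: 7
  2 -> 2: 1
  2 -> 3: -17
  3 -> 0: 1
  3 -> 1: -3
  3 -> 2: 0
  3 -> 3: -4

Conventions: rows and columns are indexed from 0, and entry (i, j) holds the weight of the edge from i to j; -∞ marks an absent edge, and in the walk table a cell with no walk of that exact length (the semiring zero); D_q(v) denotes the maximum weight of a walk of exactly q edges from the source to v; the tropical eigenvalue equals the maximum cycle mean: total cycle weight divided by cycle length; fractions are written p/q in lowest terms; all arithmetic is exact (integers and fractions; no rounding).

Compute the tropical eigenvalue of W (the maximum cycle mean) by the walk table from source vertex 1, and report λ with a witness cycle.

q=0: [-∞, 0, -∞, -∞]
q=1: [-19, -∞, -∞, 5]
q=2: [6, 2, 5, 1]
q=3: [7, 12, 6, 7]
q=4: [8, 13, 7, 17]
Optimal cycle mean attained by: cycle 1->3->2->1, total 5 + 0 + 7, length 3.
Answer: λ = 4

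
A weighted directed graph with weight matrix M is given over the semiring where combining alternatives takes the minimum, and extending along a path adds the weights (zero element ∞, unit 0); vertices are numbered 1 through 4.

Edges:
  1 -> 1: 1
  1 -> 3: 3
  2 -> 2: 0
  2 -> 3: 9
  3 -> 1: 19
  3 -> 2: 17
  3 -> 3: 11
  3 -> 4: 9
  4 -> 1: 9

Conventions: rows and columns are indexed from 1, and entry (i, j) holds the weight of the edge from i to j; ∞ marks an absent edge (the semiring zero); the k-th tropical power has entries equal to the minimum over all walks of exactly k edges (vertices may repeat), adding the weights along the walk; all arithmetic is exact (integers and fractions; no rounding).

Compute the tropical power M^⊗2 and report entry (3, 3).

M^⊗2:
  [2, 20, 4, 12]
  [28, 0, 9, 18]
  [18, 17, 22, 20]
  [10, ∞, 12, ∞]
Key observation: the optimum is the walk 3->1->3, with weight 19 + 3 = 22.
Optimal value attained by: walk 3->1->3.
Answer: (M^⊗2)[3][3] = 22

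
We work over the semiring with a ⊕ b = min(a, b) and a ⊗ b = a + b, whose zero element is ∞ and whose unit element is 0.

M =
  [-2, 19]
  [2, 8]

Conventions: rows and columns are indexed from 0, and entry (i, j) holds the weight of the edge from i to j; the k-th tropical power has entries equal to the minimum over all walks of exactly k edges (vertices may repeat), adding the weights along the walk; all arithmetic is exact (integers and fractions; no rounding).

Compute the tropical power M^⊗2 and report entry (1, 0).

M^⊗2:
  [-4, 17]
  [0, 16]
Key observation: the optimum is the walk 1->0->0, with weight 2 + (-2) = 0.
Optimal value attained by: walk 1->0->0.
Answer: (M^⊗2)[1][0] = 0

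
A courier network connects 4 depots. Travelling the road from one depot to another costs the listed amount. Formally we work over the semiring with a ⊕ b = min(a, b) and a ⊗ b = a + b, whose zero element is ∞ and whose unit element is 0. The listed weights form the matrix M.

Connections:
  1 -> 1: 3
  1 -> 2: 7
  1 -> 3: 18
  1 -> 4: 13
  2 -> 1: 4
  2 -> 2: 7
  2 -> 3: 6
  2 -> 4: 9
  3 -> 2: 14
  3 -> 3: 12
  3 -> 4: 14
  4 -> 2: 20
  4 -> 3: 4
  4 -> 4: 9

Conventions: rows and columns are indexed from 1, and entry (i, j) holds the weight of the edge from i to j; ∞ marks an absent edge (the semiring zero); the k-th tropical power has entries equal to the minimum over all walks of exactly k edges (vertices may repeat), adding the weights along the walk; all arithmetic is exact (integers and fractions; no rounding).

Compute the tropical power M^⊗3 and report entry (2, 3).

M^⊗2:
  [6, 10, 13, 16]
  [7, 11, 13, 16]
  [18, 21, 18, 23]
  [24, 18, 13, 18]
M^⊗3:
  [9, 13, 16, 19]
  [10, 14, 17, 20]
  [21, 25, 27, 30]
  [22, 25, 22, 27]
Key observation: the optimum is the walk 2->1->2->3, with weight 4 + 7 + 6 = 17.
Optimal value attained by: walk 2->1->2->3.
Answer: (M^⊗3)[2][3] = 17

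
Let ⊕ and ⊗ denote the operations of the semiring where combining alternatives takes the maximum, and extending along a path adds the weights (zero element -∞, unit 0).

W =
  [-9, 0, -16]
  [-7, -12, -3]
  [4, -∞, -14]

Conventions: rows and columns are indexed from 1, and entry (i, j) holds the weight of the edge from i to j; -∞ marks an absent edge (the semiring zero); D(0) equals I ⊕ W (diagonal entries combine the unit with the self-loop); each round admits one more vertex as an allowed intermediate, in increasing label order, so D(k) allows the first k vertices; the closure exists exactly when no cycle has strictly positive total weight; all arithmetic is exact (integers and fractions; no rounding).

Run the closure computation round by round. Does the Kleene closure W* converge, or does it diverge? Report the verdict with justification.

D(0):
  [0, 0, -16]
  [-7, 0, -3]
  [4, -∞, 0]
D(1):
  [0, 0, -16]
  [-7, 0, -3]
  [4, 4, 0]
Detection: at round 2, diagonal entry (3, 3) turns strictly positive.
Key observation: the cycle 3->1->2->3 has total weight 4 + 0 + (-3), which is strictly positive.
Answer: DIVERGES — positive cycle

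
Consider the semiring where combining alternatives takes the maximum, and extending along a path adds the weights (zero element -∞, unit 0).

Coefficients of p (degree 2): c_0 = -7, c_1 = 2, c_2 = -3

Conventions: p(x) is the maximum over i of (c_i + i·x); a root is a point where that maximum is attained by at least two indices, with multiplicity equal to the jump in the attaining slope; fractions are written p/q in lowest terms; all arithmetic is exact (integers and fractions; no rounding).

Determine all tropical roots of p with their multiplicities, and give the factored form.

hull edge (i=0, c=-7) to (i=1, c=2): slope 9, span 1
hull edge (i=1, c=2) to (i=2, c=-3): slope -5, span 1
Factored form: p(x) = -3 ⊗ (x ⊕ (-9)) ⊗ (x ⊕ 5)
Answer: roots = -9 (mult 1), 5 (mult 1)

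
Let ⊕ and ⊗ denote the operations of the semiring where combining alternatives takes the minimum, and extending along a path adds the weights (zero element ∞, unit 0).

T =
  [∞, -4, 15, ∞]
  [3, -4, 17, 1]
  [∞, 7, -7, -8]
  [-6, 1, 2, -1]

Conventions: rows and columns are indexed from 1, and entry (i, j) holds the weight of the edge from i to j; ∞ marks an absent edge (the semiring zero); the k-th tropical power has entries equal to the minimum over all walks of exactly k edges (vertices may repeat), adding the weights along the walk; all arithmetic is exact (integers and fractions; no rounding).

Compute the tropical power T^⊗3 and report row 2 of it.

T^⊗2:
  [-1, -8, 8, -3]
  [-5, -8, 3, -3]
  [-14, -7, -14, -15]
  [-7, -10, -5, -6]
T^⊗3:
  [-9, -12, -1, -7]
  [-9, -12, -4, -7]
  [-21, -18, -21, -22]
  [-12, -14, -12, -13]
Answer: row 2 of T^⊗3 = [-9, -12, -4, -7]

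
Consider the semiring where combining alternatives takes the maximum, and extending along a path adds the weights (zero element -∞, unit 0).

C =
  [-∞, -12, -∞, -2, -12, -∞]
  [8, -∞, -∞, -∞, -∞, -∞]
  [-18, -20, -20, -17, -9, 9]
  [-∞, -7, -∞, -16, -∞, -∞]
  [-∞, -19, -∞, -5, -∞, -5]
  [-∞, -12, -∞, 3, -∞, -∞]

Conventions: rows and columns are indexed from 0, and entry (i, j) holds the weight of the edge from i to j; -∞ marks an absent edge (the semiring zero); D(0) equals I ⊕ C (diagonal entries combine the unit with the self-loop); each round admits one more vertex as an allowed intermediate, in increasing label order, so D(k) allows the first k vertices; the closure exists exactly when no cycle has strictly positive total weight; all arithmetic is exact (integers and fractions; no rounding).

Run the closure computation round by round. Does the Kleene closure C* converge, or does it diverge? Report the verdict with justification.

D(0):
  [0, -12, -∞, -2, -12, -∞]
  [8, 0, -∞, -∞, -∞, -∞]
  [-18, -20, 0, -17, -9, 9]
  [-∞, -7, -∞, 0, -∞, -∞]
  [-∞, -19, -∞, -5, 0, -5]
  [-∞, -12, -∞, 3, -∞, 0]
D(1):
  [0, -12, -∞, -2, -12, -∞]
  [8, 0, -∞, 6, -4, -∞]
  [-18, -20, 0, -17, -9, 9]
  [-∞, -7, -∞, 0, -∞, -∞]
  [-∞, -19, -∞, -5, 0, -5]
  [-∞, -12, -∞, 3, -∞, 0]
D(2):
  [0, -12, -∞, -2, -12, -∞]
  [8, 0, -∞, 6, -4, -∞]
  [-12, -20, 0, -14, -9, 9]
  [1, -7, -∞, 0, -11, -∞]
  [-11, -19, -∞, -5, 0, -5]
  [-4, -12, -∞, 3, -16, 0]
D(3):
  [0, -12, -∞, -2, -12, -∞]
  [8, 0, -∞, 6, -4, -∞]
  [-12, -20, 0, -14, -9, 9]
  [1, -7, -∞, 0, -11, -∞]
  [-11, -19, -∞, -5, 0, -5]
  [-4, -12, -∞, 3, -16, 0]
D(4):
  [0, -9, -∞, -2, -12, -∞]
  [8, 0, -∞, 6, -4, -∞]
  [-12, -20, 0, -14, -9, 9]
  [1, -7, -∞, 0, -11, -∞]
  [-4, -12, -∞, -5, 0, -5]
  [4, -4, -∞, 3, -8, 0]
D(5):
  [0, -9, -∞, -2, -12, -17]
  [8, 0, -∞, 6, -4, -9]
  [-12, -20, 0, -14, -9, 9]
  [1, -7, -∞, 0, -11, -16]
  [-4, -12, -∞, -5, 0, -5]
  [4, -4, -∞, 3, -8, 0]
D(6):
  [0, -9, -∞, -2, -12, -17]
  [8, 0, -∞, 6, -4, -9]
  [13, 5, 0, 12, 1, 9]
  [1, -7, -∞, 0, -11, -16]
  [-1, -9, -∞, -2, 0, -5]
  [4, -4, -∞, 3, -8, 0]
Key observation: every diagonal entry stays at the unit through all rounds, so no improving cycle exists.
Answer: CONVERGES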